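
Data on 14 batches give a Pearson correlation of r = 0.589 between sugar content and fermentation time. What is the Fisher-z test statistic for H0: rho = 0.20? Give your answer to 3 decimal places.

1.570

z_r = atanh(0.589) = 0.676133,  z_0 = atanh(0.20) = 0.202733
SE = 1/√(n−3) = 1/√11 = 0.301511
z = (z_r − z_0)/SE = (0.676133 − 0.202733) / 0.301511 = 0.473400 / 0.301511 = 1.570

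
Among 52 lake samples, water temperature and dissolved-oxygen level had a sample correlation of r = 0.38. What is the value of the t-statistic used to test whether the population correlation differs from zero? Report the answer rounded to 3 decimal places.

t = r·√(n−2) / √(1−r²) with r = 0.38, n = 52
  = 0.38·√50 / √(1 − 0.1444)
  = 0.38·7.071068 / 0.924986
  = 2.687006 / 0.924986 = 2.905

2.905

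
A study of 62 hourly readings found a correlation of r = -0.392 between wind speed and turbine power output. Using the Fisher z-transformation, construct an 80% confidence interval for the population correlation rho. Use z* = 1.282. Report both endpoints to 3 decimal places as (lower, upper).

(-0.523, -0.242)

Fisher z: z_r = atanh(r) = ½·ln((1+(-0.392))/(1−(-0.392))) = -0.414161
SE(z) = 1/√(n−3) = 1/√59 = 0.130189
80% ⇒ z* = 1.282; margin = 1.282·0.130189 = 0.166902
CI on z-scale: (-0.581063, -0.247259)
Back-transform: tanh(-0.581063) = -0.523438, tanh(-0.247259) = -0.242340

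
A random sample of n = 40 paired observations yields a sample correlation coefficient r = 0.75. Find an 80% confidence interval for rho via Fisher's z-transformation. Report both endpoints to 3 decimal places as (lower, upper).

(0.642, 0.829)

Fisher z: z_r = atanh(r) = ½·ln((1+0.75)/(1−0.75)) = 0.972955
SE(z) = 1/√(n−3) = 1/√37 = 0.164399
80% ⇒ z* = 1.282; margin = 1.282·0.164399 = 0.210760
CI on z-scale: (0.762195, 1.183715)
Back-transform: tanh(0.762195) = 0.642368, tanh(1.183715) = 0.828619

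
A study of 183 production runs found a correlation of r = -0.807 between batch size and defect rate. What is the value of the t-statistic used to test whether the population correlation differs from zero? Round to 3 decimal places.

t = r·√(n−2) / √(1−r²) with r = -0.807, n = 183
  = -0.807·√181 / √(1 − 0.651249)
  = -0.807·13.453624 / 0.590551
  = -10.857075 / 0.590551 = -18.385

-18.385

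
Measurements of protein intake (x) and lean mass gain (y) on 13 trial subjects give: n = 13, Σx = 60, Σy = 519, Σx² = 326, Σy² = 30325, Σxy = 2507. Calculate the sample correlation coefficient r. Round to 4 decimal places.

0.1626

S_xy = nΣxy − ΣxΣy = 13·2507 − 60·519 = 32591 − 31140 = 1451
S_xx = nΣx² − (Σx)² = 13·326 − 60² = 4238 − 3600 = 638
S_yy = nΣy² − (Σy)² = 13·30325 − 519² = 394225 − 269361 = 124864
r = S_xy / √(S_xx·S_yy) = 1451 / √(638·124864) = 1451 / √79663232 = 1451 / 8925.4262 = 0.1626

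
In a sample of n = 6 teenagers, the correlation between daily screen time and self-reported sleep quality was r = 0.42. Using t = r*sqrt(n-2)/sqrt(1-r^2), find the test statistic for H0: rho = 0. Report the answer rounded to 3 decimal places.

1 − r² = 1 − 0.1764 = 0.8236;  √(1−r²) = 0.907524
√(n−2) = √4 = 2.000000
t = r·√(n−2)/√(1−r²) = 0.42 · 2.000000 / 0.907524 = 0.926

0.926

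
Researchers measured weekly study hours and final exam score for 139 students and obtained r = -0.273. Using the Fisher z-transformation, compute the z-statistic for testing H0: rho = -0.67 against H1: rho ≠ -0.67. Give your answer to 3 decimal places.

6.188

Fisher z: atanh(-0.273) = -0.280103, atanh(-0.67) = -0.810743
z = (z_r − z_0)·√(n−3) = (-0.280103 − (-0.810743))·√136 = 0.530640 · 11.661904 = 6.188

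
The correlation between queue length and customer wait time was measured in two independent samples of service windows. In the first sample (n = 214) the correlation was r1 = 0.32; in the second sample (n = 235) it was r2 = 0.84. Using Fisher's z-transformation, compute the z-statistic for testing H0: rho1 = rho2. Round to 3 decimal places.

Fisher z-transforms: z1 = atanh(0.32) = 0.331647, z2 = atanh(0.84) = 1.221174; difference d = -0.889527
Var(d) = 1/211 + 1/232 = 0.0047393 + 0.0043103 = 0.0090496
z = d/√Var(d) = -0.889527 / √0.0090496 = -0.889527 / 0.095129 = -9.351

-9.351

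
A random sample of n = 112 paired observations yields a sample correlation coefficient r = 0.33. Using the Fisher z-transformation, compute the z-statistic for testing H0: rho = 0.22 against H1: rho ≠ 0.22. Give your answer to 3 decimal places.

z_r = atanh(0.33) = 0.342828,  z_0 = atanh(0.22) = 0.223656
SE = 1/√(n−3) = 1/√109 = 0.095783
z = (z_r − z_0)/SE = (0.342828 − 0.223656) / 0.095783 = 0.119172 / 0.095783 = 1.244

1.244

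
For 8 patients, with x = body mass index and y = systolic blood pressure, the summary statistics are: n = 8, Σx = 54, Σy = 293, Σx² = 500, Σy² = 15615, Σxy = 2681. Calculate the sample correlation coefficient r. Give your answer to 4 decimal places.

0.8645

Numerator: nΣxy − (Σx)(Σy) = 8·2681 − (54)(293) = 5626
Denominator: √[(nΣx²−(Σx)²)(nΣy²−(Σy)²)]
  nΣx²−(Σx)² = 8·500 − 2916 = 1084;  nΣy²−(Σy)² = 8·15615 − 85849 = 39071
  √(1084·39071) = √42352964 = 6507.9155
r = 5626 / 6507.9155 = 0.8645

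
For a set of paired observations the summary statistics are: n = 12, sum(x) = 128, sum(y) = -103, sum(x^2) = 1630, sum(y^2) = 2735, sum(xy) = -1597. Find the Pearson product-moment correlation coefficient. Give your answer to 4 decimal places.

-0.7120

S_xy = nΣxy − ΣxΣy = 12·(-1597) − 128·(-103) = -19164 − (-13184) = -5980
S_xx = nΣx² − (Σx)² = 12·1630 − 128² = 19560 − 16384 = 3176
S_yy = nΣy² − (Σy)² = 12·2735 − (-103)² = 32820 − 10609 = 22211
r = S_xy / √(S_xx·S_yy) = -5980 / √(3176·22211) = -5980 / √70542136 = -5980 / 8398.9366 = -0.7120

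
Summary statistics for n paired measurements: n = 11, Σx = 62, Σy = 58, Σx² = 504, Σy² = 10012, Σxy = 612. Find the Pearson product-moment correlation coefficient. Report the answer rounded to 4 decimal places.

0.2328

Numerator: nΣxy − (Σx)(Σy) = 11·612 − (62)(58) = 3136
Denominator: √[(nΣx²−(Σx)²)(nΣy²−(Σy)²)]
  nΣx²−(Σx)² = 11·504 − 3844 = 1700;  nΣy²−(Σy)² = 11·10012 − 3364 = 106768
  √(1700·106768) = √181505600 = 13472.4014
r = 3136 / 13472.4014 = 0.2328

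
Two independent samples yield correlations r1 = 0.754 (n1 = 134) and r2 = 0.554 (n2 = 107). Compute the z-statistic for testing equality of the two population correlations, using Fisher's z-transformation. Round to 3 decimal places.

2.726

Fisher z-transforms: z1 = atanh(0.754) = 0.982161, z2 = atanh(0.554) = 0.624134; difference d = 0.358027
Var(d) = 1/131 + 1/104 = 0.0076336 + 0.0096154 = 0.0172490
z = d/√Var(d) = 0.358027 / √0.0172490 = 0.358027 / 0.131335 = 2.726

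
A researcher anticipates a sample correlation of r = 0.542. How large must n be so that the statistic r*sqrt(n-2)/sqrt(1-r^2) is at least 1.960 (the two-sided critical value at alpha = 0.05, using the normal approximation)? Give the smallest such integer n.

12

Need r·√(n−2)/√(1−r²) ≥ 1.960
√(n−2) ≥ 1.960·√(1−0.293764) / 0.542 = 1.960·0.840378 / 0.542 = 3.0390
n−2 ≥ 9.2355  ⇒  n ≥ 11.2355
Smallest integer n = 12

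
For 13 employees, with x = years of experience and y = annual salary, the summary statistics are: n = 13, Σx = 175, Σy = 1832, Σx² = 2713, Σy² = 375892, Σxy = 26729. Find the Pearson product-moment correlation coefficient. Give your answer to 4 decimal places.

S_xy = nΣxy − ΣxΣy = 13·26729 − 175·1832 = 347477 − 320600 = 26877
S_xx = nΣx² − (Σx)² = 13·2713 − 175² = 35269 − 30625 = 4644
S_yy = nΣy² − (Σy)² = 13·375892 − 1832² = 4886596 − 3356224 = 1530372
r = S_xy / √(S_xx·S_yy) = 26877 / √(4644·1530372) = 26877 / √7107047568 = 26877 / 84303.3070 = 0.3188

0.3188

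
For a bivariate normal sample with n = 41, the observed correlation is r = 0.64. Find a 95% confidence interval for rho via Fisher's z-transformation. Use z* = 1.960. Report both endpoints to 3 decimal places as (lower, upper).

(0.414, 0.792)

Fisher z: z_r = atanh(r) = ½·ln((1+0.64)/(1−0.64)) = 0.758174
SE(z) = 1/√(n−3) = 1/√38 = 0.162221
95% ⇒ z* = 1.960; margin = 1.960·0.162221 = 0.317953
CI on z-scale: (0.440221, 1.076127)
Back-transform: tanh(0.440221) = 0.413828, tanh(1.076127) = 0.791758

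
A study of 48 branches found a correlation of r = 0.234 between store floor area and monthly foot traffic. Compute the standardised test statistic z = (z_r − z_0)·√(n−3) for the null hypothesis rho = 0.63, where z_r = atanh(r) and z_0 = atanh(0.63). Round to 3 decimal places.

z_r = atanh(0.234) = 0.238417,  z_0 = atanh(0.63) = 0.741416
SE = 1/√(n−3) = 1/√45 = 0.149071
z = (z_r − z_0)/SE = (0.238417 − 0.741416) / 0.149071 = -0.502999 / 0.149071 = -3.374

-3.374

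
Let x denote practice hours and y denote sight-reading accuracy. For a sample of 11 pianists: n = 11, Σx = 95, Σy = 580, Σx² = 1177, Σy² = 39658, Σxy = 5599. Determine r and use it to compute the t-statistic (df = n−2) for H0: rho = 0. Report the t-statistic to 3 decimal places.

S_xy = nΣxy − ΣxΣy = 11·5599 − 95·580 = 61589 − 55100 = 6489
S_xx = nΣx² − (Σx)² = 11·1177 − 95² = 12947 − 9025 = 3922
S_yy = nΣy² − (Σy)² = 11·39658 − 580² = 436238 − 336400 = 99838
r = S_xy / √(S_xx·S_yy) = 6489 / √(3922·99838) = 6489 / √391564636 = 6489 / 19787.9922 = 0.3279
t = r·√(n−2)/√(1−r²) = 0.3279·√9 / √(1−0.107518) = 0.983700 / 0.944713 = 1.041

1.041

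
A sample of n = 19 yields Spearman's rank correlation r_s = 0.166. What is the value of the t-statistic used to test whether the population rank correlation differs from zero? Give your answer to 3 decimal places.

1 − r_s² = 1 − 0.027556 = 0.972444;  √(1−r_s²) = 0.986126
√(n−2) = √17 = 4.123106
t = r_s·√(n−2)/√(1−r_s²) = 0.166 · 4.123106 / 0.986126 = 0.694

0.694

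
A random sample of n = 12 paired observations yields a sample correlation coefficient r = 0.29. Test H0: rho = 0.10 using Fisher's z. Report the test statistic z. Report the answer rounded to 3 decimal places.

Fisher z: atanh(0.29) = 0.298566, atanh(0.10) = 0.100335
z = (z_r − z_0)·√(n−3) = (0.298566 − 0.100335)·√9 = 0.198231 · 3.000000 = 0.595

0.595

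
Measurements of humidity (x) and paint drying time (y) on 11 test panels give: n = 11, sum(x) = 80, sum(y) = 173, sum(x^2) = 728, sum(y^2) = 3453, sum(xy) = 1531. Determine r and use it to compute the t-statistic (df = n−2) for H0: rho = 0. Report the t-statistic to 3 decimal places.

4.533

Numerator: nΣxy − (Σx)(Σy) = 11·1531 − (80)(173) = 3001
Denominator: √[(nΣx²−(Σx)²)(nΣy²−(Σy)²)]
  nΣx²−(Σx)² = 11·728 − 6400 = 1608;  nΣy²−(Σy)² = 11·3453 − 29929 = 8054
  √(1608·8054) = √12950832 = 3598.7264
r = 3001 / 3598.7264 = 0.8339
t = r·√(n−2)/√(1−r²) = 0.8339·√9 / √(1−0.695389) = 2.501700 / 0.551916 = 4.533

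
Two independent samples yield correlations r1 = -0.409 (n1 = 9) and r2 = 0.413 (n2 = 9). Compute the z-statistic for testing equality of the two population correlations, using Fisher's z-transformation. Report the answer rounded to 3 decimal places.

-1.513

z1 = atanh(-0.409) = -0.434410,  z2 = atanh(0.413) = 0.439223
SE = √(1/(n1−3) + 1/(n2−3)) = √(1/6 + 1/6) = √(0.1666667 + 0.1666667) = √0.3333334 = 0.577350
z = (z1 − z2)/SE = (-0.434410 − 0.439223) / 0.577350 = -0.873633 / 0.577350 = -1.513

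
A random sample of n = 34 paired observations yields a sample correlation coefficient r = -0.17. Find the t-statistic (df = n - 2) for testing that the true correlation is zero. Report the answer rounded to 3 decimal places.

-0.976

t = r·√(n−2) / √(1−r²) with r = -0.17, n = 34
  = -0.17·√32 / √(1 − 0.0289)
  = -0.17·5.656854 / 0.985444
  = -0.961665 / 0.985444 = -0.976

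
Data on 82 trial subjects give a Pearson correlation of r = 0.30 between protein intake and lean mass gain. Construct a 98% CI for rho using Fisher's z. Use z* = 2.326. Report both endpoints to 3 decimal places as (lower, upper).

(0.048, 0.516)

Fisher z: z_r = atanh(r) = ½·ln((1+0.30)/(1−0.30)) = 0.309520
SE(z) = 1/√(n−3) = 1/√79 = 0.112509
98% ⇒ z* = 2.326; margin = 2.326·0.112509 = 0.261696
CI on z-scale: (0.047824, 0.571216)
Back-transform: tanh(0.047824) = 0.047788, tanh(0.571216) = 0.516252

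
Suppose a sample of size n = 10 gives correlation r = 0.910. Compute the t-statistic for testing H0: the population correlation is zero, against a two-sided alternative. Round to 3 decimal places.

1 − r² = 1 − 0.828100 = 0.171900;  √(1−r²) = 0.414608
√(n−2) = √8 = 2.828427
t = r·√(n−2)/√(1−r²) = 0.910 · 2.828427 / 0.414608 = 6.208

6.208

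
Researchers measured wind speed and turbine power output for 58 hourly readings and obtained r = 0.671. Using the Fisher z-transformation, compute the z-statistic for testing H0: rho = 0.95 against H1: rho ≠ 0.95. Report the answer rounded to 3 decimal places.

-7.559

Fisher z: atanh(0.671) = 0.812560, atanh(0.95) = 1.831781
z = (z_r − z_0)·√(n−3) = (0.812560 − 1.831781)·√55 = -1.019221 · 7.416198 = -7.559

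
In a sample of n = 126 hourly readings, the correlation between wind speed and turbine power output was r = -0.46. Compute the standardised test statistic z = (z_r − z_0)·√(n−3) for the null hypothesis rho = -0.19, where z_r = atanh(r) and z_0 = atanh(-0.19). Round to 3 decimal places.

z_r = atanh(-0.46) = -0.497311,  z_0 = atanh(-0.19) = -0.192337
SE = 1/√(n−3) = 1/√123 = 0.090167
z = (z_r − z_0)/SE = (-0.497311 − (-0.192337)) / 0.090167 = -0.304974 / 0.090167 = -3.382

-3.382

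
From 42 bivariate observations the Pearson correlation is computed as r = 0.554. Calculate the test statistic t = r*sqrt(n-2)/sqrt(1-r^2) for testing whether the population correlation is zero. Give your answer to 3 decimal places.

4.209

1 − r² = 1 − 0.306916 = 0.693084;  √(1−r²) = 0.832517
√(n−2) = √40 = 6.324555
t = r·√(n−2)/√(1−r²) = 0.554 · 6.324555 / 0.832517 = 4.209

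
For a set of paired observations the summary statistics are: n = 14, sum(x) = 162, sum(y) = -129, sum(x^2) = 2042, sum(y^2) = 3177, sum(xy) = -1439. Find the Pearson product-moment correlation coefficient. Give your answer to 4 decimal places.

Numerator: nΣxy − (Σx)(Σy) = 14·(-1439) − (162)(-129) = 752
Denominator: √[(nΣx²−(Σx)²)(nΣy²−(Σy)²)]
  nΣx²−(Σx)² = 14·2042 − 26244 = 2344;  nΣy²−(Σy)² = 14·3177 − 16641 = 27837
  √(2344·27837) = √65249928 = 8077.7428
r = 752 / 8077.7428 = 0.0931

0.0931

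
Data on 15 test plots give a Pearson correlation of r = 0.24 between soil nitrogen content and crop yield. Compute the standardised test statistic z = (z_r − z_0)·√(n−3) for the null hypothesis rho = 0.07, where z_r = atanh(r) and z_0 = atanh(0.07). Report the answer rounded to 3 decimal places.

0.605

Fisher z: atanh(0.24) = 0.244774, atanh(0.07) = 0.070115
z = (z_r − z_0)·√(n−3) = (0.244774 − 0.070115)·√12 = 0.174659 · 3.464102 = 0.605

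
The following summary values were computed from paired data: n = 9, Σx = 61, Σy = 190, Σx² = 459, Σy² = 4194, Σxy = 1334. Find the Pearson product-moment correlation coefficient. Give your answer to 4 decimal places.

S_xy = nΣxy − ΣxΣy = 9·1334 − 61·190 = 12006 − 11590 = 416
S_xx = nΣx² − (Σx)² = 9·459 − 61² = 4131 − 3721 = 410
S_yy = nΣy² − (Σy)² = 9·4194 − 190² = 37746 − 36100 = 1646
r = S_xy / √(S_xx·S_yy) = 416 / √(410·1646) = 416 / √674860 = 416 / 821.4986 = 0.5064

0.5064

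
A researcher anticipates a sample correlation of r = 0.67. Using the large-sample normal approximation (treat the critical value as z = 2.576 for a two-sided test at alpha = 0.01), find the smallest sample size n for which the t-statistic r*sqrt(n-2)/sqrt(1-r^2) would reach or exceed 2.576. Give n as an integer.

11

Need r·√(n−2)/√(1−r²) ≥ 2.576
√(n−2) ≥ 2.576·√(1−0.4489) / 0.67 = 2.576·0.742361 / 0.67 = 2.8542
n−2 ≥ 8.1465  ⇒  n ≥ 10.1465
Smallest integer n = 11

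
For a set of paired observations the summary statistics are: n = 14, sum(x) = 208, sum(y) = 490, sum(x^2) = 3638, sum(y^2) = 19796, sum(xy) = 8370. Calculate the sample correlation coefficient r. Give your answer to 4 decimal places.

0.9054

S_xy = nΣxy − ΣxΣy = 14·8370 − 208·490 = 117180 − 101920 = 15260
S_xx = nΣx² − (Σx)² = 14·3638 − 208² = 50932 − 43264 = 7668
S_yy = nΣy² − (Σy)² = 14·19796 − 490² = 277144 − 240100 = 37044
r = S_xy / √(S_xx·S_yy) = 15260 / √(7668·37044) = 15260 / √284053392 = 15260 / 16853.8836 = 0.9054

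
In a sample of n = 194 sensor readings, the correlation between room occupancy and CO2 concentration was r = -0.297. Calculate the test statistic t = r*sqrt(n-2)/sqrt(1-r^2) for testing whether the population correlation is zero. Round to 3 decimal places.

-4.310

t = r·√(n−2) / √(1−r²) with r = -0.297, n = 194
  = -0.297·√192 / √(1 − 0.088209)
  = -0.297·13.856406 / 0.954877
  = -4.115353 / 0.954877 = -4.310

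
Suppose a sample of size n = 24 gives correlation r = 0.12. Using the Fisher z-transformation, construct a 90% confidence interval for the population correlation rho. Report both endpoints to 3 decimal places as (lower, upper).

(-0.234, 0.446)

Fisher z: z_r = atanh(r) = ½·ln((1+0.12)/(1−0.12)) = 0.120581
SE(z) = 1/√(n−3) = 1/√21 = 0.218218
90% ⇒ z* = 1.645; margin = 1.645·0.218218 = 0.358969
CI on z-scale: (-0.238388, 0.479550)
Back-transform: tanh(-0.238388) = -0.233973, tanh(0.479550) = 0.445883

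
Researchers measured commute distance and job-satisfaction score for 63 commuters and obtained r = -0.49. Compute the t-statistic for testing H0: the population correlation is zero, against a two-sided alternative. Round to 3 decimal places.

-4.390

1 − r² = 1 − 0.2401 = 0.7599;  √(1−r²) = 0.871722
√(n−2) = √61 = 7.810250
t = r·√(n−2)/√(1−r²) = -0.49 · 7.810250 / 0.871722 = -4.390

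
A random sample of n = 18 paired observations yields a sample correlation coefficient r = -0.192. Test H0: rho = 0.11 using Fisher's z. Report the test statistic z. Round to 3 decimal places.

-1.181

z_r = atanh(-0.192) = -0.194413,  z_0 = atanh(0.11) = 0.110447
SE = 1/√(n−3) = 1/√15 = 0.258199
z = (z_r − z_0)/SE = (-0.194413 − 0.110447) / 0.258199 = -0.304860 / 0.258199 = -1.181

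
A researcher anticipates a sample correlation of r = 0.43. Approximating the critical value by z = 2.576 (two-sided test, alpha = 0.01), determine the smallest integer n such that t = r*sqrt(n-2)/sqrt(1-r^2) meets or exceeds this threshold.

32

Need r·√(n−2)/√(1−r²) ≥ 2.576
√(n−2) ≥ 2.576·√(1−0.1849) / 0.43 = 2.576·0.902829 / 0.43 = 5.4086
n−2 ≥ 29.2530  ⇒  n ≥ 31.2530
Smallest integer n = 32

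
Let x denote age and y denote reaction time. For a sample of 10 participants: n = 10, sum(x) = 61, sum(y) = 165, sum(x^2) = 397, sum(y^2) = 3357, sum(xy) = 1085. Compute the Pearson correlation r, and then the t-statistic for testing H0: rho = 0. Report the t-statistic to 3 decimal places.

S_xy = nΣxy − ΣxΣy = 10·1085 − 61·165 = 10850 − 10065 = 785
S_xx = nΣx² − (Σx)² = 10·397 − 61² = 3970 − 3721 = 249
S_yy = nΣy² − (Σy)² = 10·3357 − 165² = 33570 − 27225 = 6345
r = S_xy / √(S_xx·S_yy) = 785 / √(249·6345) = 785 / √1579905 = 785 / 1256.9427 = 0.6245
t = r·√(n−2)/√(1−r²) = 0.6245·√8 / √(1−0.390000) = 1.766353 / 0.781025 = 2.262

2.262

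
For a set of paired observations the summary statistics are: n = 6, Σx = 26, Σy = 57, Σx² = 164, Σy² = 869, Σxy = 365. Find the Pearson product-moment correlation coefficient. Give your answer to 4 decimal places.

0.9101

S_xy = nΣxy − ΣxΣy = 6·365 − 26·57 = 2190 − 1482 = 708
S_xx = nΣx² − (Σx)² = 6·164 − 26² = 984 − 676 = 308
S_yy = nΣy² − (Σy)² = 6·869 − 57² = 5214 − 3249 = 1965
r = S_xy / √(S_xx·S_yy) = 708 / √(308·1965) = 708 / √605220 = 708 / 777.9589 = 0.9101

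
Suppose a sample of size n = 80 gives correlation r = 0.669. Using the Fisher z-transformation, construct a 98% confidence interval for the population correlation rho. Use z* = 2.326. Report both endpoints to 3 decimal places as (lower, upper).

(0.496, 0.791)

Fisher z: z_r = atanh(r) = ½·ln((1+0.669)/(1−0.669)) = 0.808931
SE(z) = 1/√(n−3) = 1/√77 = 0.113961
98% ⇒ z* = 2.326; margin = 2.326·0.113961 = 0.265073
CI on z-scale: (0.543858, 1.074004)
Back-transform: tanh(0.543858) = 0.495903, tanh(1.074004) = 0.790965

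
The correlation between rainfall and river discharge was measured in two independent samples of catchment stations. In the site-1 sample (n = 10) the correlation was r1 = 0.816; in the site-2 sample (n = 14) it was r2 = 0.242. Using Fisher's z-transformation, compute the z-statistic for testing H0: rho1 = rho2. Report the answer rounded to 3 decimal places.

z1 = atanh(0.816) = 1.144728,  z2 = atanh(0.242) = 0.246897
SE = √(1/(n1−3) + 1/(n2−3)) = √(1/7 + 1/11) = √(0.1428571 + 0.0909091) = √0.2337662 = 0.483494
z = (z1 − z2)/SE = (1.144728 − 0.246897) / 0.483494 = 0.897831 / 0.483494 = 1.857

1.857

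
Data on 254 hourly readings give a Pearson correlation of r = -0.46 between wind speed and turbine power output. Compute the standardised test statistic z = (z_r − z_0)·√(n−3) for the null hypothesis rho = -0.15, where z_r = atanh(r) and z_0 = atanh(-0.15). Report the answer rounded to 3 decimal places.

z_r = atanh(-0.46) = -0.497311,  z_0 = atanh(-0.15) = -0.151140
SE = 1/√(n−3) = 1/√251 = 0.063119
z = (z_r − z_0)/SE = (-0.497311 − (-0.151140)) / 0.063119 = -0.346171 / 0.063119 = -5.484

-5.484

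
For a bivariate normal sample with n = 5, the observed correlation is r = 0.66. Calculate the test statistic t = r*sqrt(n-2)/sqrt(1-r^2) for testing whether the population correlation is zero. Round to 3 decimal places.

1.522

1 − r² = 1 − 0.4356 = 0.5644;  √(1−r²) = 0.751266
√(n−2) = √3 = 1.732051
t = r·√(n−2)/√(1−r²) = 0.66 · 1.732051 / 0.751266 = 1.522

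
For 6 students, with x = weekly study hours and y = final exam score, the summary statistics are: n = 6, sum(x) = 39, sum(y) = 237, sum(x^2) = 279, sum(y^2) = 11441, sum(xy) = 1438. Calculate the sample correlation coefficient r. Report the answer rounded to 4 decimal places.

S_xy = nΣxy − ΣxΣy = 6·1438 − 39·237 = 8628 − 9243 = -615
S_xx = nΣx² − (Σx)² = 6·279 − 39² = 1674 − 1521 = 153
S_yy = nΣy² − (Σy)² = 6·11441 − 237² = 68646 − 56169 = 12477
r = S_xy / √(S_xx·S_yy) = -615 / √(153·12477) = -615 / √1908981 = -615 / 1381.6588 = -0.4451

-0.4451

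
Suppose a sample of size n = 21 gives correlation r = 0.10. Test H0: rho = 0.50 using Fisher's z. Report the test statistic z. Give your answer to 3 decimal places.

-1.905

Fisher z: atanh(0.10) = 0.100335, atanh(0.50) = 0.549306
z = (z_r − z_0)·√(n−3) = (0.100335 − 0.549306)·√18 = -0.448971 · 4.242641 = -1.905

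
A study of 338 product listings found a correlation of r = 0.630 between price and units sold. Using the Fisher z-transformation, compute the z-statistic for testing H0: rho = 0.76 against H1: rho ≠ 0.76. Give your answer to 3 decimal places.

Fisher z: atanh(0.630) = 0.741416, atanh(0.76) = 0.996215
z = (z_r − z_0)·√(n−3) = (0.741416 − 0.996215)·√335 = -0.254799 · 18.303005 = -4.664

-4.664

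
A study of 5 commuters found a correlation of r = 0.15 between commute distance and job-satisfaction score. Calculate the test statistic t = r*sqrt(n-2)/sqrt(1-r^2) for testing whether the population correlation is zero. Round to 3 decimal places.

0.263

t = r·√(n−2) / √(1−r²) with r = 0.15, n = 5
  = 0.15·√3 / √(1 − 0.0225)
  = 0.15·1.732051 / 0.988686
  = 0.259808 / 0.988686 = 0.263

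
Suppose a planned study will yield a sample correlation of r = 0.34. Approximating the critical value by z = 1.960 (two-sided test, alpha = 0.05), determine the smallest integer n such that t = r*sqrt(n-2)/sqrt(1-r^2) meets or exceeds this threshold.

32

Need r·√(n−2)/√(1−r²) ≥ 1.960
√(n−2) ≥ 1.960·√(1−0.1156) / 0.34 = 1.960·0.940425 / 0.34 = 5.4213
n−2 ≥ 29.3905  ⇒  n ≥ 31.3905
Smallest integer n = 32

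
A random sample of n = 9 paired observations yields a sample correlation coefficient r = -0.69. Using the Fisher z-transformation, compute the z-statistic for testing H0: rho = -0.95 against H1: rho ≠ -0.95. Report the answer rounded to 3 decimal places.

2.410

z_r = atanh(-0.69) = -0.847956,  z_0 = atanh(-0.95) = -1.831781
SE = 1/√(n−3) = 1/√6 = 0.408248
z = (z_r − z_0)/SE = (-0.847956 − (-1.831781)) / 0.408248 = 0.983825 / 0.408248 = 2.410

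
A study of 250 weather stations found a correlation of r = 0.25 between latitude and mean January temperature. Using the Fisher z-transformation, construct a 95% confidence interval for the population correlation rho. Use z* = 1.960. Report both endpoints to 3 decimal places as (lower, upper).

Fisher z: z_r = atanh(r) = ½·ln((1+0.25)/(1−0.25)) = 0.255413
SE(z) = 1/√(n−3) = 1/√247 = 0.063628
95% ⇒ z* = 1.960; margin = 1.960·0.063628 = 0.124711
CI on z-scale: (0.130702, 0.380124)
Back-transform: tanh(0.130702) = 0.129963, tanh(0.380124) = 0.362815

(0.130, 0.363)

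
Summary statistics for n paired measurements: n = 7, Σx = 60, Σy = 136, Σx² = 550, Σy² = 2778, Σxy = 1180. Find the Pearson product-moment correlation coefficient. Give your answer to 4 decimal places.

0.2052

Numerator: nΣxy − (Σx)(Σy) = 7·1180 − (60)(136) = 100
Denominator: √[(nΣx²−(Σx)²)(nΣy²−(Σy)²)]
  nΣx²−(Σx)² = 7·550 − 3600 = 250;  nΣy²−(Σy)² = 7·2778 − 18496 = 950
  √(250·950) = √237500 = 487.3397
r = 100 / 487.3397 = 0.2052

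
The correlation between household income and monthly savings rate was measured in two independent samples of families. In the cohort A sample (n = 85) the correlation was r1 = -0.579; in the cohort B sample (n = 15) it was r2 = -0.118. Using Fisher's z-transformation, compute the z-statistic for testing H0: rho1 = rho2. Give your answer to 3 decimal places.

-1.755

Fisher z-transforms: z1 = atanh(-0.579) = -0.660957, z2 = atanh(-0.118) = -0.118552; difference d = -0.542405
Var(d) = 1/82 + 1/12 = 0.0121951 + 0.0833333 = 0.0955284
z = d/√Var(d) = -0.542405 / √0.0955284 = -0.542405 / 0.309077 = -1.755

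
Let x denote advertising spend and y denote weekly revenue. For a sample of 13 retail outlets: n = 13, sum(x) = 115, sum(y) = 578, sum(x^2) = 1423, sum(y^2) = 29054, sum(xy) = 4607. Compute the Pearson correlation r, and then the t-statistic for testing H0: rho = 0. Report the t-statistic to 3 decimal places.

-1.597

Numerator: nΣxy − (Σx)(Σy) = 13·4607 − (115)(578) = -6579
Denominator: √[(nΣx²−(Σx)²)(nΣy²−(Σy)²)]
  nΣx²−(Σx)² = 13·1423 − 13225 = 5274;  nΣy²−(Σy)² = 13·29054 − 334084 = 43618
  √(5274·43618) = √230041332 = 15167.1135
r = -6579 / 15167.1135 = -0.4338
t = r·√(n−2)/√(1−r²) = -0.4338·√11 / √(1−0.188182) = -1.438752 / 0.901009 = -1.597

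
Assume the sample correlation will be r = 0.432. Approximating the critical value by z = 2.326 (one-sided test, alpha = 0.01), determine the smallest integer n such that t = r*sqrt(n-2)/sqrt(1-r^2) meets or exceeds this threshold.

26

r√(n−2)/√(1−r²) ≥ 2.326  ⇔  n−2 ≥ (2.326)²·(1−r²)/r²
(1−r²)/r² = (1−0.186624)/0.186624 = 4.3584
n ≥ 2 + 5.410276·4.3584 = 2 + 23.5801 = 25.5801
⌈25.5801⌉ = 26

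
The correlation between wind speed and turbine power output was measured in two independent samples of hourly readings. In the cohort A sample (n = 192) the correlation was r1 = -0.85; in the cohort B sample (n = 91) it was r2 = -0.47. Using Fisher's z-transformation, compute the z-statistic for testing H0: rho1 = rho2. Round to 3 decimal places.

Fisher z-transforms: z1 = atanh(-0.85) = -1.256153, z2 = atanh(-0.47) = -0.510070; difference d = -0.746083
Var(d) = 1/189 + 1/88 = 0.0052910 + 0.0113636 = 0.0166546
z = d/√Var(d) = -0.746083 / √0.0166546 = -0.746083 / 0.129053 = -5.781

-5.781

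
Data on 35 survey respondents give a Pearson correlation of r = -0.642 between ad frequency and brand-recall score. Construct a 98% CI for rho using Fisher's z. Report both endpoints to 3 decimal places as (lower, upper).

Fisher z: z_r = atanh(r) = ½·ln((1+(-0.642))/(1−(-0.642))) = -0.761569
SE(z) = 1/√(n−3) = 1/√32 = 0.176777
98% ⇒ z* = 2.326; margin = 2.326·0.176777 = 0.411183
CI on z-scale: (-1.172752, -0.350386)
Back-transform: tanh(-1.172752) = -0.825152, tanh(-0.350386) = -0.336718

(-0.825, -0.337)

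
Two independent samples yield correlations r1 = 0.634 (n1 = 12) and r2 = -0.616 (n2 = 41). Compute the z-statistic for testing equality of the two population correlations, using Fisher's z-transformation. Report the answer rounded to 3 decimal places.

3.956

z1 = atanh(0.634) = 0.748076,  z2 = atanh(-0.616) = -0.718533
SE = √(1/(n1−3) + 1/(n2−3)) = √(1/9 + 1/38) = √(0.1111111 + 0.0263158) = √0.1374269 = 0.370711
z = (z1 − z2)/SE = (0.748076 − (-0.718533)) / 0.370711 = 1.466609 / 0.370711 = 3.956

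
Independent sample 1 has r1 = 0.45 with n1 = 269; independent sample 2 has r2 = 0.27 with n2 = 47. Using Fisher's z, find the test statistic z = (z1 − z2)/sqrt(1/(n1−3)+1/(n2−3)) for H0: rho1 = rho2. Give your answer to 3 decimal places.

1.277

Fisher z-transforms: z1 = atanh(0.45) = 0.484700, z2 = atanh(0.27) = 0.276864; difference d = 0.207836
Var(d) = 1/266 + 1/44 = 0.0037594 + 0.0227273 = 0.0264867
z = d/√Var(d) = 0.207836 / √0.0264867 = 0.207836 / 0.162747 = 1.277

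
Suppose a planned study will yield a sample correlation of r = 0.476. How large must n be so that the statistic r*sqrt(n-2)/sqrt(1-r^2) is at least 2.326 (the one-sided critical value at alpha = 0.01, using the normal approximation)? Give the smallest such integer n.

21

Need r·√(n−2)/√(1−r²) ≥ 2.326
√(n−2) ≥ 2.326·√(1−0.226576) / 0.476 = 2.326·0.879445 / 0.476 = 4.2975
n−2 ≥ 18.4685  ⇒  n ≥ 20.4685
Smallest integer n = 21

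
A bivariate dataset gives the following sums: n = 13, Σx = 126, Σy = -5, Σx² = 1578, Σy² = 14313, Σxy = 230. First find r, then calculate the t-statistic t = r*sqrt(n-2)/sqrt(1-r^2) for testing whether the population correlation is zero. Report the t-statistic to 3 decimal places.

S_xy = nΣxy − ΣxΣy = 13·230 − 126·(-5) = 2990 − (-630) = 3620
S_xx = nΣx² − (Σx)² = 13·1578 − 126² = 20514 − 15876 = 4638
S_yy = nΣy² − (Σy)² = 13·14313 − (-5)² = 186069 − 25 = 186044
r = S_xy / √(S_xx·S_yy) = 3620 / √(4638·186044) = 3620 / √862872072 = 3620 / 29374.6842 = 0.1232
t = r·√(n−2)/√(1−r²) = 0.1232·√11 / √(1−0.015178) = 0.408608 / 0.992382 = 0.412

0.412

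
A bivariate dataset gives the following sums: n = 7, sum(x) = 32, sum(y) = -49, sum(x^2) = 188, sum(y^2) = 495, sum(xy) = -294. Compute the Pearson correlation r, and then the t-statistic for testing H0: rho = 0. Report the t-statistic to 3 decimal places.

S_xy = nΣxy − ΣxΣy = 7·(-294) − 32·(-49) = -2058 − (-1568) = -490
S_xx = nΣx² − (Σx)² = 7·188 − 32² = 1316 − 1024 = 292
S_yy = nΣy² − (Σy)² = 7·495 − (-49)² = 3465 − 2401 = 1064
r = S_xy / √(S_xx·S_yy) = -490 / √(292·1064) = -490 / √310688 = -490 / 557.3939 = -0.8791
t = r·√(n−2)/√(1−r²) = -0.8791·√5 / √(1−0.772817) = -1.965727 / 0.476637 = -4.124

-4.124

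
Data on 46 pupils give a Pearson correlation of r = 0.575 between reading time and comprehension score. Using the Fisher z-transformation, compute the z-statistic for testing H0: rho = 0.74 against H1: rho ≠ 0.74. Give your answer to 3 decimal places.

-1.938

Fisher z: atanh(0.575) = 0.654961, atanh(0.74) = 0.950479
z = (z_r − z_0)·√(n−3) = (0.654961 − 0.950479)·√43 = -0.295518 · 6.557439 = -1.938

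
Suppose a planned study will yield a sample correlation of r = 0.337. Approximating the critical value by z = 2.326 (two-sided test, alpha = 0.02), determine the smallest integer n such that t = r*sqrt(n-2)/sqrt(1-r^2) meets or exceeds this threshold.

r√(n−2)/√(1−r²) ≥ 2.326  ⇔  n−2 ≥ (2.326)²·(1−r²)/r²
(1−r²)/r² = (1−0.113569)/0.113569 = 7.8052
n ≥ 2 + 5.410276·7.8052 = 2 + 42.2283 = 44.2283
⌈44.2283⌉ = 45

45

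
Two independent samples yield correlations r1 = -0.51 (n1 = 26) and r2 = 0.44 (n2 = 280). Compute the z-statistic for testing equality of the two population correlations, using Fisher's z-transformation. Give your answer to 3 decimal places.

-4.769

Fisher z-transforms: z1 = atanh(-0.51) = -0.562730, z2 = atanh(0.44) = 0.472231; difference d = -1.034961
Var(d) = 1/23 + 1/277 = 0.0434783 + 0.0036101 = 0.0470884
z = d/√Var(d) = -1.034961 / √0.0470884 = -1.034961 / 0.216999 = -4.769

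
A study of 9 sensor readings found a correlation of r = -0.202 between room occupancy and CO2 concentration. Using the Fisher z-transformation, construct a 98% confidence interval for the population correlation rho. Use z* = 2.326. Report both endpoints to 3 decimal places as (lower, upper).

Fisher z: z_r = atanh(r) = ½·ln((1+(-0.202))/(1−(-0.202))) = -0.204817
SE(z) = 1/√(n−3) = 1/√6 = 0.408248
98% ⇒ z* = 2.326; margin = 2.326·0.408248 = 0.949585
CI on z-scale: (-1.154402, 0.744768)
Back-transform: tanh(-1.154402) = -0.819207, tanh(0.744768) = 0.632017

(-0.819, 0.632)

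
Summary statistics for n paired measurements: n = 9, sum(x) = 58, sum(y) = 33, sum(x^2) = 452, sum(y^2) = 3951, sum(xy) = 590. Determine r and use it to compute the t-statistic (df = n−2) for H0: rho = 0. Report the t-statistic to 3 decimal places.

2.518

Numerator: nΣxy − (Σx)(Σy) = 9·590 − (58)(33) = 3396
Denominator: √[(nΣx²−(Σx)²)(nΣy²−(Σy)²)]
  nΣx²−(Σx)² = 9·452 − 3364 = 704;  nΣy²−(Σy)² = 9·3951 − 1089 = 34470
  √(704·34470) = √24266880 = 4926.1425
r = 3396 / 4926.1425 = 0.6894
t = r·√(n−2)/√(1−r²) = 0.6894·√7 / √(1−0.475272) = 1.823981 / 0.724381 = 2.518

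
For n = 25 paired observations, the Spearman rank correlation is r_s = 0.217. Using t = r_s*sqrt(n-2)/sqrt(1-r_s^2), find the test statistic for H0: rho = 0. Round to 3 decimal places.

1.066

t = r_s·√(n−2) / √(1−r_s²) with r_s = 0.217, n = 25
  = 0.217·√23 / √(1 − 0.047089)
  = 0.217·4.795832 / 0.976172
  = 1.040696 / 0.976172 = 1.066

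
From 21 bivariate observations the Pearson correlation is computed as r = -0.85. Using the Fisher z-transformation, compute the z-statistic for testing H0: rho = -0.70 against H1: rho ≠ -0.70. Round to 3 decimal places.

-1.650

Fisher z: atanh(-0.85) = -1.256153, atanh(-0.70) = -0.867301
z = (z_r − z_0)·√(n−3) = (-1.256153 − (-0.867301))·√18 = -0.388852 · 4.242641 = -1.650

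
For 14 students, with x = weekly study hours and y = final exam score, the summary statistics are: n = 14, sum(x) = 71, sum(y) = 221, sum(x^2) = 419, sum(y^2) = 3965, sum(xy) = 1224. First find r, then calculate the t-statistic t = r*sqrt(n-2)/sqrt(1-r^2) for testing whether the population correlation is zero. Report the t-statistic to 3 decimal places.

Numerator: nΣxy − (Σx)(Σy) = 14·1224 − (71)(221) = 1445
Denominator: √[(nΣx²−(Σx)²)(nΣy²−(Σy)²)]
  nΣx²−(Σx)² = 14·419 − 5041 = 825;  nΣy²−(Σy)² = 14·3965 − 48841 = 6669
  √(825·6669) = √5501925 = 2345.6183
r = 1445 / 2345.6183 = 0.6160
t = r·√(n−2)/√(1−r²) = 0.6160·√12 / √(1−0.379456) = 2.133887 / 0.787746 = 2.709

2.709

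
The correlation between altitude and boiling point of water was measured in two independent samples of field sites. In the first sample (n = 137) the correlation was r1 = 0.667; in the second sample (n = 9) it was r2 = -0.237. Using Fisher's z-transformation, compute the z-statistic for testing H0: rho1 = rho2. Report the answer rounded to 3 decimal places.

2.509

z1 = atanh(0.667) = 0.805319,  z2 = atanh(-0.237) = -0.241593
SE = √(1/(n1−3) + 1/(n2−3)) = √(1/134 + 1/6) = √(0.0074627 + 0.1666667) = √0.1741294 = 0.417288
z = (z1 − z2)/SE = (0.805319 − (-0.241593)) / 0.417288 = 1.046912 / 0.417288 = 2.509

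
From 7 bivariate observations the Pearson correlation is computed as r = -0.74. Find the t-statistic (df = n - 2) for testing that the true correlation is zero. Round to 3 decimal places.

-2.460

1 − r² = 1 − 0.5476 = 0.4524;  √(1−r²) = 0.672607
√(n−2) = √5 = 2.236068
t = r·√(n−2)/√(1−r²) = -0.74 · 2.236068 / 0.672607 = -2.460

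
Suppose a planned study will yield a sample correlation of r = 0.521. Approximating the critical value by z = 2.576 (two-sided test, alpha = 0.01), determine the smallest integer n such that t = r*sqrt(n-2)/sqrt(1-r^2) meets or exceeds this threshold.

20

Need r·√(n−2)/√(1−r²) ≥ 2.576
√(n−2) ≥ 2.576·√(1−0.271441) / 0.521 = 2.576·0.853557 / 0.521 = 4.2203
n−2 ≥ 17.8109  ⇒  n ≥ 19.8109
Smallest integer n = 20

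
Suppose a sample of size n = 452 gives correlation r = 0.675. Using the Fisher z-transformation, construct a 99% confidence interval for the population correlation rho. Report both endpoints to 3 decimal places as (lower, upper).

(0.603, 0.736)

Fisher z: z_r = atanh(r) = ½·ln((1+0.675)/(1−0.675)) = 0.819872
SE(z) = 1/√(n−3) = 1/√449 = 0.047193
99% ⇒ z* = 2.576; margin = 2.576·0.047193 = 0.121569
CI on z-scale: (0.698303, 0.941441)
Back-transform: tanh(0.698303) = 0.603290, tanh(0.941441) = 0.735884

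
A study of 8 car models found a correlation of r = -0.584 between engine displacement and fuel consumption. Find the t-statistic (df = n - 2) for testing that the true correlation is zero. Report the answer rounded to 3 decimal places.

t = r·√(n−2) / √(1−r²) with r = -0.584, n = 8
  = -0.584·√6 / √(1 − 0.341056)
  = -0.584·2.449490 / 0.811754
  = -1.430502 / 0.811754 = -1.762

-1.762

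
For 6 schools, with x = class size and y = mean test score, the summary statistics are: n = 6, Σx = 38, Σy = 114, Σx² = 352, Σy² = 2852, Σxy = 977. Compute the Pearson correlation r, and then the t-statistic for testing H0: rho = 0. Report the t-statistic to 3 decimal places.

4.787

S_xy = nΣxy − ΣxΣy = 6·977 − 38·114 = 5862 − 4332 = 1530
S_xx = nΣx² − (Σx)² = 6·352 − 38² = 2112 − 1444 = 668
S_yy = nΣy² − (Σy)² = 6·2852 − 114² = 17112 − 12996 = 4116
r = S_xy / √(S_xx·S_yy) = 1530 / √(668·4116) = 1530 / √2749488 = 1530 / 1658.1580 = 0.9227
t = r·√(n−2)/√(1−r²) = 0.9227·√4 / √(1−0.851375) = 1.845400 / 0.385519 = 4.787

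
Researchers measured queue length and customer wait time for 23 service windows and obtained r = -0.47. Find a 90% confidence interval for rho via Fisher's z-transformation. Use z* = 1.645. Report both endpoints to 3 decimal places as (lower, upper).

z_r = atanh(-0.47) = -0.510070;  SE = 1/√(n−3) = 1/√20 = 0.223607
z-limits: -0.510070 ± 1.645·0.223607 = -0.510070 ± 0.367834 = [-0.877904, -0.142236]
ρ-limits: (tanh -0.877904, tanh -0.142236) = (-0.705, -0.141)

(-0.705, -0.141)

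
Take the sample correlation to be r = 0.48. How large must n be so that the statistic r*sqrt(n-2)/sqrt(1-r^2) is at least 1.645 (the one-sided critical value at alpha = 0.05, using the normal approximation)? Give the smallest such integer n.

12

Need r·√(n−2)/√(1−r²) ≥ 1.645
√(n−2) ≥ 1.645·√(1−0.2304) / 0.48 = 1.645·0.877268 / 0.48 = 3.0065
n−2 ≥ 9.0390  ⇒  n ≥ 11.0390
Smallest integer n = 12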